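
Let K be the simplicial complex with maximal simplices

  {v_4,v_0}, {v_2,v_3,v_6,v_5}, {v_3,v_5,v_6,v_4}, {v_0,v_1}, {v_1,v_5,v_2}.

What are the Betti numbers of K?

Order the vertices as v_0 < v_1 < v_2 < v_3 < v_4 < v_5 < v_6. Listing each simplex with vertices in this order, K has dimension 3 with simplices:

  0-simplices (7): [v_0], [v_1], [v_2], [v_3], [v_4], [v_5], [v_6]
  1-simplices (13): [v_0,v_1], [v_0,v_4], [v_1,v_2], [v_1,v_5], [v_2,v_3], [v_2,v_5], [v_2,v_6], [v_3,v_4], [v_3,v_5], [v_3,v_6], [v_4,v_5], [v_4,v_6], [v_5,v_6]
  2-simplices (8): [v_1,v_2,v_5], [v_2,v_3,v_5], [v_2,v_3,v_6], [v_2,v_5,v_6], [v_3,v_4,v_5], [v_3,v_4,v_6], [v_3,v_5,v_6], [v_4,v_5,v_6]
  3-simplices (2): [v_2,v_3,v_5,v_6], [v_3,v_4,v_5,v_6]

Hence C_0 ≅ Z^7, C_1 ≅ Z^13, C_2 ≅ Z^8, C_3 ≅ Z^2.

∂_1: C_1 → C_0 is given by ∂[p,q] = [q] − [p]. For instance
  ∂[v_3,v_5] = [v_5] − [v_3].
This gives a 7×13 integer matrix of rank 6; reducing to Smith normal form yields diagonal entries (1,1,1,1,1,1).

The boundary map ∂_2: C_2 → C_1 acts by ∂[p,q,r] = [q,r] − [p,r] + [p,q]. For instance
  ∂[v_3,v_4,v_6] = [v_4,v_6] − [v_3,v_6] + [v_3,v_4],
  ∂[v_4,v_5,v_6] = [v_5,v_6] − [v_4,v_6] + [v_4,v_5].
As a 13×8 matrix over Z this has rank 6, with invariant factors (1,1,1,1,1,1).

∂_3: C_3 → C_2 sends each 3-simplex σ to the alternating sum Σ_i (−1)^i (σ with its i-th vertex removed). For instance
  ∂[v_3,v_4,v_5,v_6] = [v_4,v_5,v_6] − [v_3,v_5,v_6] + [v_3,v_4,v_6] − [v_3,v_4,v_5],
  ∂[v_2,v_3,v_5,v_6] = [v_3,v_5,v_6] − [v_2,v_5,v_6] + [v_2,v_3,v_6] − [v_2,v_3,v_5].
This gives a 8×2 integer matrix of rank 2; reducing to Smith normal form yields diagonal entries (1,1).

Now H_k = ker ∂_k / im ∂_{k+1}, so:

  H_0: rank C_0 − rank ∂_1 = 7 − 6 = 1, and the invariant factors of ∂_1 are all 1, so H_0 ≅ Z.
  H_1: rank ker ∂_1 − rank ∂_2 = (13 − 6) − 6 = 1, and the invariant factors of ∂_2 are all 1, so H_1 ≅ Z.
  H_2: rank ker ∂_2 − rank ∂_3 = (8 − 6) − 2 = 0, and the invariant factors of ∂_3 are all 1, so H_2 ≅ 0.
  H_3: rank ker ∂_3 − rank ∂_4 = (2 − 2) − 0 = 0, and there is no ∂_4, so H_3 ≅ 0.

Hence the Betti numbers are b_0 = 1, b_1 = 1, b_2 = 0, b_3 = 0.

b_0 = 1, b_1 = 1, b_2 = 0, b_3 = 0.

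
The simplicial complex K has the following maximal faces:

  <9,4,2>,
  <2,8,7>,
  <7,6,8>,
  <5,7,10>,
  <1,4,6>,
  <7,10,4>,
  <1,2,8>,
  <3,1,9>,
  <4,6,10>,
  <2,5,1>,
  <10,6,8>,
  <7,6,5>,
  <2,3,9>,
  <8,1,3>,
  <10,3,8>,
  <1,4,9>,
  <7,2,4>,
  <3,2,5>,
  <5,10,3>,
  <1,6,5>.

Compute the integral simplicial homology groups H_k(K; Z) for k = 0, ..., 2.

H_0 ≅ Z,  H_1 ≅ Z ⊕ Z/2,  H_2 = 0.

K has 10 vertices, 30 edges, 20 triangles.
rank ∂_0 = 0, rank ∂_1 = 9 ⇒ b_0 = 10 − 0 − 9 = 1; all invariant factors of ∂_1 are 1 so no torsion. So H_0 = Z.
rank ∂_1 = 9, rank ∂_2 = 20 ⇒ b_1 = 30 − 9 − 20 = 1; ∂_2 has invariant factor(s) [2] giving torsion. So H_1 = Z ⊕ Z/2.
rank ∂_2 = 20, rank ∂_3 = 0 ⇒ b_2 = 20 − 20 − 0 = 0. So H_2 = 0.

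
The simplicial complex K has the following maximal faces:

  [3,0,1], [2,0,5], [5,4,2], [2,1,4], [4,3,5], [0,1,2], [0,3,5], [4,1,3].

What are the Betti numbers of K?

b_0 = 1, b_1 = 0, b_2 = 1.

Order the vertices as 0 < 1 < 2 < 3 < 4 < 5. Listing each simplex with vertices in this order, K has dimension 2 with simplices:

  0-simplices (6): [0], [1], [2], [3], [4], [5]
  1-simplices (12): [0,1], [0,2], [0,3], [0,5], [1,2], [1,3], [1,4], [2,4], [2,5], [3,4], [3,5], [4,5]
  2-simplices (8): [0,1,2], [0,1,3], [0,2,5], [0,3,5], [1,2,4], [1,3,4], [2,4,5], [3,4,5]

giving chain groups C_0 ≅ Z^6, C_1 ≅ Z^12, C_2 ≅ Z^8.

The boundary map ∂_1: C_1 → C_0 is given by ∂[p,q] = [q] − [p]. For instance
  ∂[0,3] = [3] − [0].
The 6×12 boundary matrix has rank 5 and Smith normal form diag(1,1,1,1,1).

∂_2: C_2 → C_1 maps a triangle to the signed sum of its edges. For instance
  ∂[1,3,4] = [3,4] − [1,4] + [1,3],
  ∂[2,4,5] = [4,5] − [2,5] + [2,4].
The resulting 12×8 matrix has rank 7, and its Smith normal form has invariant factors (1,1,1,1,1,1,1).

From H_k ≅ ker(∂_k) / im(∂_{k+1}) we obtain:

  H_0: rank C_0 − rank ∂_1 = 6 − 5 = 1, and the invariant factors of ∂_1 are all 1, so H_0 ≅ Z.
  H_1: rank ker ∂_1 − rank ∂_2 = (12 − 5) − 7 = 0, and the invariant factors of ∂_2 are all 1, so H_1 ≅ 0.
  H_2: rank ker ∂_2 − rank ∂_3 = (8 − 7) − 0 = 1, and there is no ∂_3, so H_2 ≅ Z.

As a check, the Euler characteristic is 6 − 12 + 8 = 2, which agrees with 1 − 0 + 1 = 2.

Hence the Betti numbers are b_0 = 1, b_1 = 0, b_2 = 1.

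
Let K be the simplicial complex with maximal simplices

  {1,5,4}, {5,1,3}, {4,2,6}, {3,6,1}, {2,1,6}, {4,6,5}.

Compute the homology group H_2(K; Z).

H_2 ≅ 0.

Order the vertices as 1 < 2 < 3 < 4 < 5 < 6. Listing each simplex with vertices in this order, K has dimension 2 with simplices:

  0-simplices (6): [1], [2], [3], [4], [5], [6]
  1-simplices (12): [1,2], [1,3], [1,4], [1,5], [1,6], [2,4], [2,6], [3,5], [3,6], [4,5], [4,6], [5,6]
  2-simplices (6): [1,2,6], [1,3,5], [1,3,6], [1,4,5], [2,4,6], [4,5,6]

so the chain groups are C_0 ≅ Z^6, C_1 ≅ Z^12, C_2 ≅ Z^6.

Boundary ∂_1: C_1 → C_0 maps an edge to its endpoints' difference, ∂[p,q] = q − p. For instance
  ∂[2,6] = [6] − [2].
As a 6×12 matrix over Z this has rank 5, with invariant factors (1,1,1,1,1).

The boundary map ∂_2: C_2 → C_1 sends each 2-simplex [p,q,r] to [q,r] − [p,r] + [p,q]. For instance
  ∂[4,5,6] = [5,6] − [4,6] + [4,5],
  ∂[1,4,5] = [4,5] − [1,5] + [1,4].
As a 12×6 matrix over Z this has rank 6, with invariant factors (1,1,1,1,1,1).

Now H_k = ker ∂_k / im ∂_{k+1}, so:

  H_2: rank ker ∂_2 − rank ∂_3 = (6 − 6) − 0 = 0, and there is no ∂_3, so H_2 ≅ 0.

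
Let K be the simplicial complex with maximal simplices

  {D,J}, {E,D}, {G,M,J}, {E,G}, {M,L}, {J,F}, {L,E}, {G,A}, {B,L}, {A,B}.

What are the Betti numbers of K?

b_0 = 1, b_1 = 3, b_2 = 0.

Take the total order A < B < D < E < F < G < J < L < M on the vertex set. Then K (dimension 2) consists of the simplices:

  0-simplices (9): A, B, D, E, F, G, J, L, M
  1-simplices (12): AB, AG, BL, DE, DJ, EG, EL, FJ, GJ, GM, JM, LM
  2-simplices (1): GJM

Hence C_0 ≅ Z^9, C_1 ≅ Z^12, C_2 ≅ Z^1.

∂_1: C_1 → C_0 maps an edge to its endpoints' difference, ∂[p,q] = q − p. For instance
  ∂FJ = J − F.
The resulting 9×12 matrix has rank 8, and its Smith normal form has invariant factors (1,1,1,1,1,1,1,1).

∂_2: C_2 → C_1 sends each 2-simplex [p,q,r] to [q,r] − [p,r] + [p,q]. For instance
  ∂GJM = JM − GM + GJ.
As a 12×1 matrix over Z this has rank 1, with invariant factors (1).

Reading off H_k = ker ∂_k / im ∂_{k+1}:

  H_0: rank C_0 − rank ∂_1 = 9 − 8 = 1, and the invariant factors of ∂_1 are all 1, so H_0 ≅ Z.
  H_1: rank ker ∂_1 − rank ∂_2 = (12 − 8) − 1 = 3, and the invariant factors of ∂_2 are all 1, so H_1 ≅ Z^3.
  H_2: rank ker ∂_2 − rank ∂_3 = (1 − 1) − 0 = 0, and there is no ∂_3, so H_2 ≅ 0.

Hence the Betti numbers are b_0 = 1, b_1 = 3, b_2 = 0.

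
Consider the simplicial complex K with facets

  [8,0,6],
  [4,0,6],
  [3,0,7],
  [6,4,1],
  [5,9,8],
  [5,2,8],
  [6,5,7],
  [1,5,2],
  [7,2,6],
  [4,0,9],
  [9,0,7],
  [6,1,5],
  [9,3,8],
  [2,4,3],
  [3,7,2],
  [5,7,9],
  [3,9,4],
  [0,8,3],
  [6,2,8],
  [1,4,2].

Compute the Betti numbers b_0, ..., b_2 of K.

Fix the vertex order 0 < 1 < 2 < 3 < 4 < 5 < 6 < 7 < 8 < 9 and write every simplex with vertices in increasing order. Then dim K = 2 and the simplices of K are:

  0-simplices (10): [0], [1], [2], [3], [4], [5], [6], [7], [8], [9]
  1-simplices (30): (30 of them)
  2-simplices (20): (20 of them)

giving chain groups C_0 ≅ Z^10, C_1 ≅ Z^30, C_2 ≅ Z^20.

The boundary map ∂_1: C_1 → C_0 maps an edge to its endpoints' difference, ∂[p,q] = q − p. For instance
  ∂[2,7] = [7] − [2].
As a 10×30 matrix over Z this has rank 9, with invariant factors (1,1,1,1,1,1,1,1,1).

∂_2: C_2 → C_1 maps a triangle to the signed sum of its edges. For instance
  ∂[2,3,4] = [3,4] − [2,4] + [2,3],
  ∂[1,2,5] = [2,5] − [1,5] + [1,2].
The 30×20 boundary matrix has rank 20 and Smith normal form diag(1,1,1,1,1,1,1,1,1,1,1,1,1,1,1,1,1,1,1,2).

Reading off H_k = ker ∂_k / im ∂_{k+1}:

  H_0: rank C_0 − rank ∂_1 = 10 − 9 = 1, and the invariant factors of ∂_1 are all 1, so H_0 = Z.
  H_1: rank ker ∂_1 − rank ∂_2 = (30 − 9) − 20 = 1, and ∂_2 has invariant factor 2 > 1, so H_1 = Z ⊕ Z/2.
  H_2: rank ker ∂_2 − rank ∂_3 = (20 − 20) − 0 = 0, and there is no ∂_3, so H_2 = 0.

(K is a triangulation of the Klein bottle.)

Hence the Betti numbers are b_0 = 1, b_1 = 1, b_2 = 0.

b_0 = 1, b_1 = 1, b_2 = 0.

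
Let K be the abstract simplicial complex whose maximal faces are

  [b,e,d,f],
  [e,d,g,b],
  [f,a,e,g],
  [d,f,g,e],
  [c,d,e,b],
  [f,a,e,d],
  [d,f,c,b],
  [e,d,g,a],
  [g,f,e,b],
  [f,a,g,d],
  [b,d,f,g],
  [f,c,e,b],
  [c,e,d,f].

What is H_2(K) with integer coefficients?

Order the vertices as a < b < c < d < e < f < g. Listing each simplex with vertices in this order, K has dimension 3 with simplices:

  0-simplices (7): a, b, c, d, e, f, g
  1-simplices (18): ad, ae, af, ag, bc, bd, be, bf, bg, cd, ce, cf, de, df, dg, ef, eg, fg
  2-simplices (22): ade, adf, adg, aef, aeg, afg, bcd, bce, bcf, bde, bdf, bdg, bef, beg, bfg, cde, cdf, cef, def, deg, dfg, efg
  3-simplices (13): adef, adeg, adfg, aefg, bcde, bcdf, bcef, bdef, bdeg, bdfg, befg, cdef, defg

Hence C_0 ≅ Z^7, C_1 ≅ Z^18, C_2 ≅ Z^22, C_3 ≅ Z^13.

Boundary ∂_1: C_1 → C_0 sends each edge [p,q] (with p < q) to q − p. For instance
  ∂bf = f − b.
This gives a 7×18 integer matrix of rank 6; reducing to Smith normal form yields diagonal entries (1,1,1,1,1,1).

Boundary ∂_2: C_2 → C_1 maps a triangle to the signed sum of its edges. For instance
  ∂ade = de − ae + ad,
  ∂bfg = fg − bg + bf.
This gives a 18×22 integer matrix of rank 12; reducing to Smith normal form yields diagonal entries (1,1,1,1,1,1,1,1,1,1,1,1).

The boundary map ∂_3: C_3 → C_2 sends each 3-simplex σ to the alternating sum Σ_i (−1)^i (σ with its i-th vertex removed). For instance
  ∂bdeg = deg − beg + bdg − bde,
  ∂cdef = def − cef + cdf − cde.
As a 22×13 matrix over Z this has rank 10, with invariant factors (1,1,1,1,1,1,1,1,1,1).

From H_k ≅ ker(∂_k) / im(∂_{k+1}) we obtain:

  H_2: rank ker ∂_2 − rank ∂_3 = (22 − 12) − 10 = 0, and the invariant factors of ∂_3 are all 1, so H_2 ≅ 0.

H_2 ≅ 0.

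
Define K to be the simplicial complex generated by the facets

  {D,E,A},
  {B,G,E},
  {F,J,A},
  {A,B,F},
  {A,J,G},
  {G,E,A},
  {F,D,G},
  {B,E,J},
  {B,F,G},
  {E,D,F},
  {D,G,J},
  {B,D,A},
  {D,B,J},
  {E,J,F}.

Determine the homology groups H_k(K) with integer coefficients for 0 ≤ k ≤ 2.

We work with the vertex ordering A < B < D < E < F < G < J. The simplices of K, each written with vertices in increasing order, are:

  0-simplices (7): A, B, D, E, F, G, J
  1-simplices (21): AB, AD, AE, AF, AG, AJ, BD, BE, BF, BG, BJ, DE, DF, DG, DJ, EF, EG, EJ, FG, FJ, GJ
  2-simplices (14): ABD, ABF, ADE, AEG, AFJ, AGJ, BDJ, BEG, BEJ, BFG, DEF, DFG, DGJ, EFJ

so the chain groups are C_0 ≅ Z^7, C_1 ≅ Z^21, C_2 ≅ Z^14.

∂_1: C_1 → C_0 is given by ∂[p,q] = [q] − [p].
The 7×21 boundary matrix has rank 6 and Smith normal form diag(1,1,1,1,1,1).

The boundary map ∂_2: C_2 → C_1 acts by ∂[p,q,r] = [q,r] − [p,r] + [p,q]. For instance
  ∂EFJ = FJ − EJ + EF,
  ∂DFG = FG − DG + DF.
The 21×14 boundary matrix has rank 13 and Smith normal form diag(1,1,1,1,1,1,1,1,1,1,1,1,1).

Reading off H_k = ker ∂_k / im ∂_{k+1}:

  H_0: rank C_0 − rank ∂_1 = 7 − 6 = 1, and the invariant factors of ∂_1 are all 1, so H_0 ≅ Z.
  H_1: rank ker ∂_1 − rank ∂_2 = (21 − 6) − 13 = 2, and the invariant factors of ∂_2 are all 1, so H_1 ≅ Z^2.
  H_2: rank ker ∂_2 − rank ∂_3 = (14 − 13) − 0 = 1, and there is no ∂_3, so H_2 ≅ Z.

H_0 = Z,  H_1 = Z^2,  H_2 = Z.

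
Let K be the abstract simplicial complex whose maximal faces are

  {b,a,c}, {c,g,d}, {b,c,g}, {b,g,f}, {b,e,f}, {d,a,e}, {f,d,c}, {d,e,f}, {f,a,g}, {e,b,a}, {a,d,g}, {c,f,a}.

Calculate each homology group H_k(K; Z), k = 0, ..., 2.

Order the vertices as a < b < c < d < e < f < g. Listing each simplex with vertices in this order, K has dimension 2 with simplices:

  0-simplices (7): a, b, c, d, e, f, g
  1-simplices (18): ab, ac, ad, ae, af, ag, bc, be, bf, bg, cd, cf, cg, de, df, dg, ef, fg
  2-simplices (12): abc, abe, acf, ade, adg, afg, bcg, bef, bfg, cdf, cdg, def

Hence C_0 ≅ Z^7, C_1 ≅ Z^18, C_2 ≅ Z^12.

Boundary ∂_1: C_1 → C_0 is given by ∂[p,q] = [q] − [p].
The 7×18 boundary matrix has rank 6 and Smith normal form diag(1,1,1,1,1,1).

∂_2: C_2 → C_1 maps a triangle to the signed sum of its edges. For instance
  ∂bfg = fg − bg + bf,
  ∂bcg = cg − bg + bc.
The 18×12 boundary matrix has rank 12 and Smith normal form diag(1,1,1,1,1,1,1,1,1,1,1,2).

Computing H_k = (kernel of ∂_k) / (image of ∂_{k+1}):

  H_0: rank C_0 − rank ∂_1 = 7 − 6 = 1, and the invariant factors of ∂_1 are all 1, so H_0 = Z.
  H_1: rank ker ∂_1 − rank ∂_2 = (18 − 6) − 12 = 0, and ∂_2 has invariant factor 2 > 1, so H_1 = Z/2.
  H_2: rank ker ∂_2 − rank ∂_3 = (12 − 12) − 0 = 0, and there is no ∂_3, so H_2 = 0.

As a check, the Euler characteristic is 7 − 18 + 12 = 1, which agrees with 1 − 0 + 0 = 1.

H_0 = Z,  H_1 = Z/2,  H_2 = 0.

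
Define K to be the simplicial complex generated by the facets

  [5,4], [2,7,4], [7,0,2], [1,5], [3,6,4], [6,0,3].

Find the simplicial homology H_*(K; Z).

Fix the vertex order 0 < 1 < 2 < 3 < 4 < 5 < 6 < 7 and write every simplex with vertices in increasing order. Then dim K = 2 and the simplices of K are:

  0-simplices (8): [0], [1], [2], [3], [4], [5], [6], [7]
  1-simplices (12): [0,2], [0,3], [0,6], [0,7], [1,5], [2,4], [2,7], [3,4], [3,6], [4,5], [4,6], [4,7]
  2-simplices (4): [0,2,7], [0,3,6], [2,4,7], [3,4,6]

Hence C_0 ≅ Z^8, C_1 ≅ Z^12, C_2 ≅ Z^4.

∂_1: C_1 → C_0 sends each edge [p,q] (with p < q) to q − p. For instance
  ∂[0,3] = [3] − [0].
The 8×12 boundary matrix has rank 7 and Smith normal form diag(1,1,1,1,1,1,1).

The boundary map ∂_2: C_2 → C_1 sends each 2-simplex [p,q,r] to [q,r] − [p,r] + [p,q]. For instance
  ∂[0,3,6] = [3,6] − [0,6] + [0,3],
  ∂[0,2,7] = [2,7] − [0,7] + [0,2].
As a 12×4 matrix over Z this has rank 4, with invariant factors (1,1,1,1).

Now H_k = ker ∂_k / im ∂_{k+1}, so:

  H_0: rank C_0 − rank ∂_1 = 8 − 7 = 1, and the invariant factors of ∂_1 are all 1, so H_0 = Z.
  H_1: rank ker ∂_1 − rank ∂_2 = (12 − 7) − 4 = 1, and the invariant factors of ∂_2 are all 1, so H_1 = Z.
  H_2: rank ker ∂_2 − rank ∂_3 = (4 − 4) − 0 = 0, and there is no ∂_3, so H_2 = 0.

H_0 ≅ Z,  H_1 ≅ Z,  H_2 = 0.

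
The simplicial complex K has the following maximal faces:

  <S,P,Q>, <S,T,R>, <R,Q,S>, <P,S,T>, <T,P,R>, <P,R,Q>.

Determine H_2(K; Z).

Order the vertices as P < Q < R < S < T. Listing each simplex with vertices in this order, K has dimension 2 with simplices:

  0-simplices (5): P, Q, R, S, T
  1-simplices (9): PQ, PR, PS, PT, QR, QS, RS, RT, ST
  2-simplices (6): PQR, PQS, PRT, PST, QRS, RST

giving chain groups C_0 ≅ Z^5, C_1 ≅ Z^9, C_2 ≅ Z^6.

The boundary map ∂_1: C_1 → C_0 maps an edge to its endpoints' difference, ∂[p,q] = q − p.
The resulting 5×9 matrix has rank 4, and its Smith normal form has invariant factors (1,1,1,1).

∂_2: C_2 → C_1 sends each 2-simplex [p,q,r] to [q,r] − [p,r] + [p,q]. For instance
  ∂RST = ST − RT + RS,
  ∂PST = ST − PT + PS.
This gives a 9×6 integer matrix of rank 5; reducing to Smith normal form yields diagonal entries (1,1,1,1,1).

Reading off H_k = ker ∂_k / im ∂_{k+1}:

  H_2: rank ker ∂_2 − rank ∂_3 = (6 − 5) − 0 = 1, and there is no ∂_3, so H_2 ≅ Z.

H_2 ≅ Z.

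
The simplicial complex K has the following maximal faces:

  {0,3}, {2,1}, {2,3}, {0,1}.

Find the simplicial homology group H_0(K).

We work with the vertex ordering 0 < 1 < 2 < 3. The simplices of K, each written with vertices in increasing order, are:

  0-simplices (4): [0], [1], [2], [3]
  1-simplices (4): [0,1], [0,3], [1,2], [2,3]

so the chain groups are C_0 ≅ Z^4, C_1 ≅ Z^4.

The boundary map ∂_1: C_1 → C_0 sends each edge [p,q] (with p < q) to q − p. For instance
  ∂[0,1] = [1] − [0].
The resulting 4×4 matrix has rank 3, and its Smith normal form has invariant factors (1,1,1).

Now H_k = ker ∂_k / im ∂_{k+1}, so:

  H_0: rank C_0 − rank ∂_1 = 4 − 3 = 1, and the invariant factors of ∂_1 are all 1, so H_0 ≅ Z.

(K is a triangulation of the circle S^1.)

H_0 = Z.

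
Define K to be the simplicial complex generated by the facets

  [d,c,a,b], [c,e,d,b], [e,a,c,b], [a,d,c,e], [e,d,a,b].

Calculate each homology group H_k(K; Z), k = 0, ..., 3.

H_0 = Z,  H_1 = 0,  H_2 = 0,  H_3 = Z.

Take the total order a < b < c < d < e on the vertex set. Then K (dimension 3) consists of the simplices:

  0-simplices (5): a, b, c, d, e
  1-simplices (10): ab, ac, ad, ae, bc, bd, be, cd, ce, de
  2-simplices (10): abc, abd, abe, acd, ace, ade, bcd, bce, bde, cde
  3-simplices (5): abcd, abce, abde, acde, bcde

so the chain groups are C_0 ≅ Z^5, C_1 ≅ Z^10, C_2 ≅ Z^10, C_3 ≅ Z^5.

Boundary ∂_1: C_1 → C_0 maps an edge to its endpoints' difference, ∂[p,q] = q − p. For instance
  ∂bd = d − b.
The resulting 5×10 matrix has rank 4, and its Smith normal form has invariant factors (1,1,1,1).

Boundary ∂_2: C_2 → C_1 maps a triangle to the signed sum of its edges. For instance
  ∂abe = be − ae + ab,
  ∂bcd = cd − bd + bc.
As a 10×10 matrix over Z this has rank 6, with invariant factors (1,1,1,1,1,1).

∂_3: C_3 → C_2 sends each 3-simplex σ to the alternating sum Σ_i (−1)^i (σ with its i-th vertex removed). For instance
  ∂abde = bde − ade + abe − abd,
  ∂acde = cde − ade + ace − acd.
As a 10×5 matrix over Z this has rank 4, with invariant factors (1,1,1,1).

Now H_k = ker ∂_k / im ∂_{k+1}, so:

  H_0: rank C_0 − rank ∂_1 = 5 − 4 = 1, and the invariant factors of ∂_1 are all 1, so H_0 ≅ Z.
  H_1: rank ker ∂_1 − rank ∂_2 = (10 − 4) − 6 = 0, and the invariant factors of ∂_2 are all 1, so H_1 ≅ 0.
  H_2: rank ker ∂_2 − rank ∂_3 = (10 − 6) − 4 = 0, and the invariant factors of ∂_3 are all 1, so H_2 ≅ 0.
  H_3: rank ker ∂_3 − rank ∂_4 = (5 − 4) − 0 = 1, and there is no ∂_4, so H_3 ≅ Z.

As a check, the Euler characteristic is 5 − 10 + 10 − 5 = 0, which agrees with 1 − 0 + 0 − 1 = 0.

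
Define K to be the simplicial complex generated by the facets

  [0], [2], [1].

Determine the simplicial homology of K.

H_0 ≅ Z^3.

Take the total order 0 < 1 < 2 on the vertex set. Then K (dimension 0) consists of the simplices:

  0-simplices (3): [0], [1], [2]

so the chain groups are C_0 ≅ Z^3.

From H_k ≅ ker(∂_k) / im(∂_{k+1}) we obtain:

  H_0: rank C_0 − rank ∂_1 = 3 − 0 = 3, and there is no ∂_1, so H_0 ≅ Z^3.

(K is a triangulation of a set of 3 points.)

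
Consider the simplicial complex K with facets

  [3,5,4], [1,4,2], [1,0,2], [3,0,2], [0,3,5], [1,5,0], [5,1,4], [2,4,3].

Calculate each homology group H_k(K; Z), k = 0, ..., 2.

H_0 = Z,  H_1 = 0,  H_2 = Z.

Order the vertices as 0 < 1 < 2 < 3 < 4 < 5. Listing each simplex with vertices in this order, K has dimension 2 with simplices:

  0-simplices (6): [0], [1], [2], [3], [4], [5]
  1-simplices (12): [0,1], [0,2], [0,3], [0,5], [1,2], [1,4], [1,5], [2,3], [2,4], [3,4], [3,5], [4,5]
  2-simplices (8): [0,1,2], [0,1,5], [0,2,3], [0,3,5], [1,2,4], [1,4,5], [2,3,4], [3,4,5]

Hence C_0 ≅ Z^6, C_1 ≅ Z^12, C_2 ≅ Z^8.

The boundary map ∂_1: C_1 → C_0 maps an edge to its endpoints' difference, ∂[p,q] = q − p. For instance
  ∂[1,5] = [5] − [1].
As a 6×12 matrix over Z this has rank 5, with invariant factors (1,1,1,1,1).

∂_2: C_2 → C_1 sends each 2-simplex [p,q,r] to [q,r] − [p,r] + [p,q]. For instance
  ∂[0,2,3] = [2,3] − [0,3] + [0,2],
  ∂[1,4,5] = [4,5] − [1,5] + [1,4].
As a 12×8 matrix over Z this has rank 7, with invariant factors (1,1,1,1,1,1,1).

Now H_k = ker ∂_k / im ∂_{k+1}, so:

  H_0: rank C_0 − rank ∂_1 = 6 − 5 = 1, and the invariant factors of ∂_1 are all 1, so H_0 ≅ Z.
  H_1: rank ker ∂_1 − rank ∂_2 = (12 − 5) − 7 = 0, and the invariant factors of ∂_2 are all 1, so H_1 ≅ 0.
  H_2: rank ker ∂_2 − rank ∂_3 = (8 − 7) − 0 = 1, and there is no ∂_3, so H_2 ≅ Z.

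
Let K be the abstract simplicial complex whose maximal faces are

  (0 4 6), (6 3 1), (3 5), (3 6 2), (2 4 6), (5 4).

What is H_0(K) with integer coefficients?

H_0 = Z.

Order the vertices as 0 < 1 < 2 < 3 < 4 < 5 < 6. Listing each simplex with vertices in this order, K has dimension 2 with simplices:

  0-simplices (7): [0], [1], [2], [3], [4], [5], [6]
  1-simplices (11): [0,4], [0,6], [1,3], [1,6], [2,3], [2,4], [2,6], [3,5], [3,6], [4,5], [4,6]
  2-simplices (4): [0,4,6], [1,3,6], [2,3,6], [2,4,6]

Hence C_0 ≅ Z^7, C_1 ≅ Z^11, C_2 ≅ Z^4.

The boundary map ∂_1: C_1 → C_0 maps an edge to its endpoints' difference, ∂[p,q] = q − p.
The resulting 7×11 matrix has rank 6, and its Smith normal form has invariant factors (1,1,1,1,1,1).

The boundary map ∂_2: C_2 → C_1 maps a triangle to the signed sum of its edges. For instance
  ∂[1,3,6] = [3,6] − [1,6] + [1,3],
  ∂[0,4,6] = [4,6] − [0,6] + [0,4].
The resulting 11×4 matrix has rank 4, and its Smith normal form has invariant factors (1,1,1,1).

Now H_k = ker ∂_k / im ∂_{k+1}, so:

  H_0: rank C_0 − rank ∂_1 = 7 − 6 = 1, and the invariant factors of ∂_1 are all 1, so H_0 ≅ Z.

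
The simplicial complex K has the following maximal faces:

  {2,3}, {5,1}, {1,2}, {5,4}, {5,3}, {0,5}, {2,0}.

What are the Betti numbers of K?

Order the vertices as 0 < 1 < 2 < 3 < 4 < 5. Listing each simplex with vertices in this order, K has dimension 1 with simplices:

  0-simplices (6): [0], [1], [2], [3], [4], [5]
  1-simplices (7): [0,2], [0,5], [1,2], [1,5], [2,3], [3,5], [4,5]

Hence C_0 ≅ Z^6, C_1 ≅ Z^7.

The boundary map ∂_1: C_1 → C_0 maps an edge to its endpoints' difference, ∂[p,q] = q − p. For instance
  ∂[4,5] = [5] − [4].
The resulting 6×7 matrix has rank 5, and its Smith normal form has invariant factors (1,1,1,1,1).

Computing H_k = (kernel of ∂_k) / (image of ∂_{k+1}):

  H_0: rank C_0 − rank ∂_1 = 6 − 5 = 1, and the invariant factors of ∂_1 are all 1, so H_0 = Z.
  H_1: rank ker ∂_1 − rank ∂_2 = (7 − 5) − 0 = 2, and there is no ∂_2, so H_1 = Z^2.

As a check, the Euler characteristic is 6 − 7 = -1, which agrees with 1 − 2 = -1.

Hence the Betti numbers are b_0 = 1, b_1 = 2.

b_0 = 1, b_1 = 2.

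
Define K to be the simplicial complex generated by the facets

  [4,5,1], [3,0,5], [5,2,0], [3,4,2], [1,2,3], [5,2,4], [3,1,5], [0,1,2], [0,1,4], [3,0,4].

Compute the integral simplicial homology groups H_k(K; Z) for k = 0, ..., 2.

We work with the vertex ordering 0 < 1 < 2 < 3 < 4 < 5. The simplices of K, each written with vertices in increasing order, are:

  0-simplices (6): [0], [1], [2], [3], [4], [5]
  1-simplices (15): [0,1], [0,2], [0,3], [0,4], [0,5], [1,2], [1,3], [1,4], [1,5], [2,3], [2,4], [2,5], [3,4], [3,5], [4,5]
  2-simplices (10): [0,1,2], [0,1,4], [0,2,5], [0,3,4], [0,3,5], [1,2,3], [1,3,5], [1,4,5], [2,3,4], [2,4,5]

giving chain groups C_0 ≅ Z^6, C_1 ≅ Z^15, C_2 ≅ Z^10.

The boundary map ∂_1: C_1 → C_0 maps an edge to its endpoints' difference, ∂[p,q] = q − p. For instance
  ∂[0,3] = [3] − [0].
This gives a 6×15 integer matrix of rank 5; reducing to Smith normal form yields diagonal entries (1,1,1,1,1).

∂_2: C_2 → C_1 maps a triangle to the signed sum of its edges. For instance
  ∂[2,4,5] = [4,5] − [2,5] + [2,4],
  ∂[0,3,4] = [3,4] − [0,4] + [0,3].
The resulting 15×10 matrix has rank 10, and its Smith normal form has invariant factors (1,1,1,1,1,1,1,1,1,2).

Reading off H_k = ker ∂_k / im ∂_{k+1}:

  H_0: rank C_0 − rank ∂_1 = 6 − 5 = 1, and the invariant factors of ∂_1 are all 1, so H_0 ≅ Z.
  H_1: rank ker ∂_1 − rank ∂_2 = (15 − 5) − 10 = 0, and ∂_2 has invariant factor 2 > 1, so H_1 ≅ Z/2.
  H_2: rank ker ∂_2 − rank ∂_3 = (10 − 10) − 0 = 0, and there is no ∂_3, so H_2 ≅ 0.

(K is a triangulation of the real projective plane RP^2.)

H_0 = Z,  H_1 = Z/2,  H_2 = 0.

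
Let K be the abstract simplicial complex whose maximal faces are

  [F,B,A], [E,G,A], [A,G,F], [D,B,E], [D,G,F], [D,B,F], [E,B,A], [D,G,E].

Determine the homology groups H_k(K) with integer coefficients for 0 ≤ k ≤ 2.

Take the total order A < B < D < E < F < G on the vertex set. Then K (dimension 2) consists of the simplices:

  0-simplices (6): A, B, D, E, F, G
  1-simplices (12): AB, AE, AF, AG, BD, BE, BF, DE, DF, DG, EG, FG
  2-simplices (8): ABE, ABF, AEG, AFG, BDE, BDF, DEG, DFG

so the chain groups are C_0 ≅ Z^6, C_1 ≅ Z^12, C_2 ≅ Z^8.

The boundary map ∂_1: C_1 → C_0 maps an edge to its endpoints' difference, ∂[p,q] = q − p. For instance
  ∂DF = F − D.
As a 6×12 matrix over Z this has rank 5, with invariant factors (1,1,1,1,1).

Boundary ∂_2: C_2 → C_1 acts by ∂[p,q,r] = [q,r] − [p,r] + [p,q]. For instance
  ∂DFG = FG − DG + DF,
  ∂BDF = DF − BF + BD.
The resulting 12×8 matrix has rank 7, and its Smith normal form has invariant factors (1,1,1,1,1,1,1).

From H_k ≅ ker(∂_k) / im(∂_{k+1}) we obtain:

  H_0: rank C_0 − rank ∂_1 = 6 − 5 = 1, and the invariant factors of ∂_1 are all 1, so H_0 = Z.
  H_1: rank ker ∂_1 − rank ∂_2 = (12 − 5) − 7 = 0, and the invariant factors of ∂_2 are all 1, so H_1 = 0.
  H_2: rank ker ∂_2 − rank ∂_3 = (8 − 7) − 0 = 1, and there is no ∂_3, so H_2 = Z.

As a check, the Euler characteristic is 6 − 12 + 8 = 2, which agrees with 1 − 0 + 1 = 2.

H_0 = Z,  H_1 = 0,  H_2 = Z.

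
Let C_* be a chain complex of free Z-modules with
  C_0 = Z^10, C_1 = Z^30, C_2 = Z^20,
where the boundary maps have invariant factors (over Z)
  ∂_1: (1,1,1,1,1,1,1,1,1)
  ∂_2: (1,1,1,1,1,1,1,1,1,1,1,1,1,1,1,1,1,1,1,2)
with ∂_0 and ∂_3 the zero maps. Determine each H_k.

H_0 = Z,  H_1 = Z × Z/2,  H_2 = 0.

H_0: b_0 = 10 − 0 − 9 = 1; torsion from ∂_1 factors > 1: none. So H_0 = Z.
H_1: b_1 = 30 − 9 − 20 = 1; torsion from ∂_2 factors > 1: [2]. So H_1 = Z × Z/2.
H_2: b_2 = 20 − 20 − 0 = 0; torsion from ∂_3 factors > 1: none. So H_2 = 0.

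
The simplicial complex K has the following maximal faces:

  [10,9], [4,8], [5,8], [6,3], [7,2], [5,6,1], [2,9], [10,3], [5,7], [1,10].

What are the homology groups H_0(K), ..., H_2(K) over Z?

K has 10 vertices, 12 edges, 1 triangle.
rank ∂_0 = 0, rank ∂_1 = 9 ⇒ b_0 = 10 − 0 − 9 = 1; all invariant factors of ∂_1 are 1 so no torsion. So H_0 ≅ Z.
rank ∂_1 = 9, rank ∂_2 = 1 ⇒ b_1 = 12 − 9 − 1 = 2; all invariant factors of ∂_2 are 1 so no torsion. So H_1 ≅ Z^2.
rank ∂_2 = 1, rank ∂_3 = 0 ⇒ b_2 = 1 − 1 − 0 = 0. So H_2 ≅ 0.

H_0 = Z,  H_1 = Z^2,  H_2 = 0.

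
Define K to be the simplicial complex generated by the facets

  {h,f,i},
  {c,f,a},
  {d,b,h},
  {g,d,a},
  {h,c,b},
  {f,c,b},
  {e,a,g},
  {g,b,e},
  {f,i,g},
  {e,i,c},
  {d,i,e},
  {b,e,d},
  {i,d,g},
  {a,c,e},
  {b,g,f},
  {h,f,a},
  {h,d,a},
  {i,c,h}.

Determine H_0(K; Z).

H_0 = Z.

Order the vertices as a < b < c < d < e < f < g < h < i. Listing each simplex with vertices in this order, K has dimension 2 with simplices:

  0-simplices (9): a, b, c, d, e, f, g, h, i
  1-simplices (27): ac, ad, ae, af, ag, ah, bc, bd, be, bf, bg, bh, ce, cf, ch, ci, de, dg, dh, di, eg, ei, fg, fh, fi, gi, hi
  2-simplices (18): ace, acf, adg, adh, aeg, afh, bcf, bch, bde, bdh, beg, bfg, cei, chi, dei, dgi, fgi, fhi

Hence C_0 ≅ Z^9, C_1 ≅ Z^27, C_2 ≅ Z^18.

The boundary map ∂_1: C_1 → C_0 maps an edge to its endpoints' difference, ∂[p,q] = q − p. For instance
  ∂bf = f − b.
As a 9×27 matrix over Z this has rank 8, with invariant factors (1,1,1,1,1,1,1,1).

The boundary map ∂_2: C_2 → C_1 acts by ∂[p,q,r] = [q,r] − [p,r] + [p,q]. For instance
  ∂bch = ch − bh + bc,
  ∂adg = dg − ag + ad.
This gives a 27×18 integer matrix of rank 18; reducing to Smith normal form yields diagonal entries (1,1,1,1,1,1,1,1,1,1,1,1,1,1,1,1,1,2).

Reading off H_k = ker ∂_k / im ∂_{k+1}:

  H_0: rank C_0 − rank ∂_1 = 9 − 8 = 1, and the invariant factors of ∂_1 are all 1, so H_0 ≅ Z.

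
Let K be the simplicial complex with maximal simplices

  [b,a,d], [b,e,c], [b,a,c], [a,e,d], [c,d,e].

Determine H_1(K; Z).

We work with the vertex ordering a < b < c < d < e. The simplices of K, each written with vertices in increasing order, are:

  0-simplices (5): a, b, c, d, e
  1-simplices (10): ab, ac, ad, ae, bc, bd, be, cd, ce, de
  2-simplices (5): abc, abd, ade, bce, cde

giving chain groups C_0 ≅ Z^5, C_1 ≅ Z^10, C_2 ≅ Z^5.

∂_1: C_1 → C_0 maps an edge to its endpoints' difference, ∂[p,q] = q − p. For instance
  ∂ac = c − a.
As a 5×10 matrix over Z this has rank 4, with invariant factors (1,1,1,1).

Boundary ∂_2: C_2 → C_1 sends each 2-simplex [p,q,r] to [q,r] − [p,r] + [p,q]. For instance
  ∂ade = de − ae + ad,
  ∂abd = bd − ad + ab.
The 10×5 boundary matrix has rank 5 and Smith normal form diag(1,1,1,1,1).

Reading off H_k = ker ∂_k / im ∂_{k+1}:

  H_1: rank ker ∂_1 − rank ∂_2 = (10 − 4) − 5 = 1, and the invariant factors of ∂_2 are all 1, so H_1 = Z.

(K is a triangulation of the Möbius band.)

H_1 = Z.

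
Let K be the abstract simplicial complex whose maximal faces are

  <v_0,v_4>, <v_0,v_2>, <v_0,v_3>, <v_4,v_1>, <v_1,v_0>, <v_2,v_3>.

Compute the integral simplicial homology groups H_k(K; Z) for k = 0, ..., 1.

H_0 = Z,  H_1 = Z^2.

Fix the vertex order v_0 < v_1 < v_2 < v_3 < v_4 and write every simplex with vertices in increasing order. Then dim K = 1 and the simplices of K are:

  0-simplices (5): [v_0], [v_1], [v_2], [v_3], [v_4]
  1-simplices (6): [v_0,v_1], [v_0,v_2], [v_0,v_3], [v_0,v_4], [v_1,v_4], [v_2,v_3]

giving chain groups C_0 ≅ Z^5, C_1 ≅ Z^6.

Boundary ∂_1: C_1 → C_0 is given by ∂[p,q] = [q] − [p]. For instance
  ∂[v_2,v_3] = [v_3] − [v_2].
The resulting 5×6 matrix has rank 4, and its Smith normal form has invariant factors (1,1,1,1).

Now H_k = ker ∂_k / im ∂_{k+1}, so:

  H_0: rank C_0 − rank ∂_1 = 5 − 4 = 1, and the invariant factors of ∂_1 are all 1, so H_0 = Z.
  H_1: rank ker ∂_1 − rank ∂_2 = (6 − 4) − 0 = 2, and there is no ∂_2, so H_1 = Z^2.

As a check, the Euler characteristic is 5 − 6 = -1, which agrees with 1 − 2 = -1.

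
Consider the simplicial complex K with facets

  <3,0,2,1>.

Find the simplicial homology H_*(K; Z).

H_0 = Z,  H_1 = 0,  H_2 = 0,  H_3 = 0.

We work with the vertex ordering 0 < 1 < 2 < 3. The simplices of K, each written with vertices in increasing order, are:

  0-simplices (4): [0], [1], [2], [3]
  1-simplices (6): [0,1], [0,2], [0,3], [1,2], [1,3], [2,3]
  2-simplices (4): [0,1,2], [0,1,3], [0,2,3], [1,2,3]
  3-simplices (1): [0,1,2,3]

giving chain groups C_0 ≅ Z^4, C_1 ≅ Z^6, C_2 ≅ Z^4, C_3 ≅ Z^1.

The boundary map ∂_1: C_1 → C_0 maps an edge to its endpoints' difference, ∂[p,q] = q − p.
The resulting 4×6 matrix has rank 3, and its Smith normal form has invariant factors (1,1,1).

The boundary map ∂_2: C_2 → C_1 sends each 2-simplex [p,q,r] to [q,r] − [p,r] + [p,q]. For instance
  ∂[0,2,3] = [2,3] − [0,3] + [0,2],
  ∂[1,2,3] = [2,3] − [1,3] + [1,2].
The 6×4 boundary matrix has rank 3 and Smith normal form diag(1,1,1).

∂_3: C_3 → C_2 sends each 3-simplex σ to the alternating sum Σ_i (−1)^i (σ with its i-th vertex removed). For instance
  ∂[0,1,2,3] = [1,2,3] − [0,2,3] + [0,1,3] − [0,1,2].
The 4×1 boundary matrix has rank 1 and Smith normal form diag(1).

Reading off H_k = ker ∂_k / im ∂_{k+1}:

  H_0: rank C_0 − rank ∂_1 = 4 − 3 = 1, and the invariant factors of ∂_1 are all 1, so H_0 ≅ Z.
  H_1: rank ker ∂_1 − rank ∂_2 = (6 − 3) − 3 = 0, and the invariant factors of ∂_2 are all 1, so H_1 ≅ 0.
  H_2: rank ker ∂_2 − rank ∂_3 = (4 − 3) − 1 = 0, and the invariant factors of ∂_3 are all 1, so H_2 ≅ 0.
  H_3: rank ker ∂_3 − rank ∂_4 = (1 − 1) − 0 = 0, and there is no ∂_4, so H_3 ≅ 0.

As a check, the Euler characteristic is 4 − 6 + 4 − 1 = 1, which agrees with 1 − 0 + 0 − 0 = 1.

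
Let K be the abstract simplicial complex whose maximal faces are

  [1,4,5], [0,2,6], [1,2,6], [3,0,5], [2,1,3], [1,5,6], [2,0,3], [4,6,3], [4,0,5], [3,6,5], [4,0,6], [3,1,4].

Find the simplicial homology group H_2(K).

H_2 ≅ 0.

Fix the vertex order 0 < 1 < 2 < 3 < 4 < 5 < 6 and write every simplex with vertices in increasing order. Then dim K = 2 and the simplices of K are:

  0-simplices (7): [0], [1], [2], [3], [4], [5], [6]
  1-simplices (18): [0,2], [0,3], [0,4], [0,5], [0,6], [1,2], [1,3], [1,4], [1,5], [1,6], [2,3], [2,6], [3,4], [3,5], [3,6], [4,5], [4,6], [5,6]
  2-simplices (12): [0,2,3], [0,2,6], [0,3,5], [0,4,5], [0,4,6], [1,2,3], [1,2,6], [1,3,4], [1,4,5], [1,5,6], [3,4,6], [3,5,6]

Hence C_0 ≅ Z^7, C_1 ≅ Z^18, C_2 ≅ Z^12.

The boundary map ∂_1: C_1 → C_0 sends each edge [p,q] (with p < q) to q − p. For instance
  ∂[3,6] = [6] − [3].
The resulting 7×18 matrix has rank 6, and its Smith normal form has invariant factors (1,1,1,1,1,1).

Boundary ∂_2: C_2 → C_1 sends each 2-simplex [p,q,r] to [q,r] − [p,r] + [p,q]. For instance
  ∂[0,4,6] = [4,6] − [0,6] + [0,4],
  ∂[1,3,4] = [3,4] − [1,4] + [1,3].
The resulting 18×12 matrix has rank 12, and its Smith normal form has invariant factors (1,1,1,1,1,1,1,1,1,1,1,2).

Reading off H_k = ker ∂_k / im ∂_{k+1}:

  H_2: rank ker ∂_2 − rank ∂_3 = (12 − 12) − 0 = 0, and there is no ∂_3, so H_2 = 0.

(K is a triangulation of the real projective plane RP^2.)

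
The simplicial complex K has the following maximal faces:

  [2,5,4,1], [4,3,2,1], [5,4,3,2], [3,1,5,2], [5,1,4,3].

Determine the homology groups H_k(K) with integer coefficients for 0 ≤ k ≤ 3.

K has 5 vertices, 10 edges, 10 triangles, 5 3-simplices.
rank ∂_0 = 0, rank ∂_1 = 4 ⇒ b_0 = 5 − 0 − 4 = 1; all invariant factors of ∂_1 are 1 so no torsion. So H_0 = Z.
rank ∂_1 = 4, rank ∂_2 = 6 ⇒ b_1 = 10 − 4 − 6 = 0; all invariant factors of ∂_2 are 1 so no torsion. So H_1 = 0.
rank ∂_2 = 6, rank ∂_3 = 4 ⇒ b_2 = 10 − 6 − 4 = 0; all invariant factors of ∂_3 are 1 so no torsion. So H_2 = 0.
rank ∂_3 = 4, rank ∂_4 = 0 ⇒ b_3 = 5 − 4 − 0 = 1. So H_3 = Z.

H_0 ≅ Z,  H_1 = 0,  H_2 = 0,  H_3 ≅ Z.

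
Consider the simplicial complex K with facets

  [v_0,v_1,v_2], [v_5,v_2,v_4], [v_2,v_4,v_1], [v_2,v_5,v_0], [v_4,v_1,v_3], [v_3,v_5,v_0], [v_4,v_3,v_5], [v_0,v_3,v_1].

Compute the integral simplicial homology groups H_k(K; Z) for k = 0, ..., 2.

H_0 ≅ Z,  H_1 = 0,  H_2 ≅ Z.

Take the total order v_0 < v_1 < v_2 < v_3 < v_4 < v_5 on the vertex set. Then K (dimension 2) consists of the simplices:

  0-simplices (6): [v_0], [v_1], [v_2], [v_3], [v_4], [v_5]
  1-simplices (12): [v_0,v_1], [v_0,v_2], [v_0,v_3], [v_0,v_5], [v_1,v_2], [v_1,v_3], [v_1,v_4], [v_2,v_4], [v_2,v_5], [v_3,v_4], [v_3,v_5], [v_4,v_5]
  2-simplices (8): [v_0,v_1,v_2], [v_0,v_1,v_3], [v_0,v_2,v_5], [v_0,v_3,v_5], [v_1,v_2,v_4], [v_1,v_3,v_4], [v_2,v_4,v_5], [v_3,v_4,v_5]

Hence C_0 ≅ Z^6, C_1 ≅ Z^12, C_2 ≅ Z^8.

The boundary map ∂_1: C_1 → C_0 sends each edge [p,q] (with p < q) to q − p. For instance
  ∂[v_2,v_4] = [v_4] − [v_2].
This gives a 6×12 integer matrix of rank 5; reducing to Smith normal form yields diagonal entries (1,1,1,1,1).

∂_2: C_2 → C_1 acts by ∂[p,q,r] = [q,r] − [p,r] + [p,q]. For instance
  ∂[v_0,v_1,v_2] = [v_1,v_2] − [v_0,v_2] + [v_0,v_1],
  ∂[v_0,v_2,v_5] = [v_2,v_5] − [v_0,v_5] + [v_0,v_2].
This gives a 12×8 integer matrix of rank 7; reducing to Smith normal form yields diagonal entries (1,1,1,1,1,1,1).

Computing H_k = (kernel of ∂_k) / (image of ∂_{k+1}):

  H_0: rank C_0 − rank ∂_1 = 6 − 5 = 1, and the invariant factors of ∂_1 are all 1, so H_0 ≅ Z.
  H_1: rank ker ∂_1 − rank ∂_2 = (12 − 5) − 7 = 0, and the invariant factors of ∂_2 are all 1, so H_1 ≅ 0.
  H_2: rank ker ∂_2 − rank ∂_3 = (8 − 7) − 0 = 1, and there is no ∂_3, so H_2 ≅ Z.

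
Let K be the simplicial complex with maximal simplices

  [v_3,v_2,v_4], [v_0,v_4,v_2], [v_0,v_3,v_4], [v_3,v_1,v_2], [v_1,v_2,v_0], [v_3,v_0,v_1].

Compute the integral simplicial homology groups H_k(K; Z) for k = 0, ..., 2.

Order the vertices as v_0 < v_1 < v_2 < v_3 < v_4. Listing each simplex with vertices in this order, K has dimension 2 with simplices:

  0-simplices (5): [v_0], [v_1], [v_2], [v_3], [v_4]
  1-simplices (9): [v_0,v_1], [v_0,v_2], [v_0,v_3], [v_0,v_4], [v_1,v_2], [v_1,v_3], [v_2,v_3], [v_2,v_4], [v_3,v_4]
  2-simplices (6): [v_0,v_1,v_2], [v_0,v_1,v_3], [v_0,v_2,v_4], [v_0,v_3,v_4], [v_1,v_2,v_3], [v_2,v_3,v_4]

so the chain groups are C_0 ≅ Z^5, C_1 ≅ Z^9, C_2 ≅ Z^6.

The boundary map ∂_1: C_1 → C_0 sends each edge [p,q] (with p < q) to q − p. For instance
  ∂[v_0,v_4] = [v_4] − [v_0].
The resulting 5×9 matrix has rank 4, and its Smith normal form has invariant factors (1,1,1,1).

Boundary ∂_2: C_2 → C_1 sends each 2-simplex [p,q,r] to [q,r] − [p,r] + [p,q]. For instance
  ∂[v_1,v_2,v_3] = [v_2,v_3] − [v_1,v_3] + [v_1,v_2],
  ∂[v_2,v_3,v_4] = [v_3,v_4] − [v_2,v_4] + [v_2,v_3].
The resulting 9×6 matrix has rank 5, and its Smith normal form has invariant factors (1,1,1,1,1).

Now H_k = ker ∂_k / im ∂_{k+1}, so:

  H_0: rank C_0 − rank ∂_1 = 5 − 4 = 1, and the invariant factors of ∂_1 are all 1, so H_0 ≅ Z.
  H_1: rank ker ∂_1 − rank ∂_2 = (9 − 4) − 5 = 0, and the invariant factors of ∂_2 are all 1, so H_1 ≅ 0.
  H_2: rank ker ∂_2 − rank ∂_3 = (6 − 5) − 0 = 1, and there is no ∂_3, so H_2 ≅ Z.

(K is a triangulation of the 2-sphere S^2.)

H_0 = Z,  H_1 = 0,  H_2 = Z.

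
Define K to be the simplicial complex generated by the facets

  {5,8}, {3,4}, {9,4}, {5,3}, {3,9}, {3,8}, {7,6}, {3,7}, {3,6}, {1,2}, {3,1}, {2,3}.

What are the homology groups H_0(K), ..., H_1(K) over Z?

H_0 = Z,  H_1 = Z^4.

Fix the vertex order 1 < 2 < 3 < 4 < 5 < 6 < 7 < 8 < 9 and write every simplex with vertices in increasing order. Then dim K = 1 and the simplices of K are:

  0-simplices (9): [1], [2], [3], [4], [5], [6], [7], [8], [9]
  1-simplices (12): [1,2], [1,3], [2,3], [3,4], [3,5], [3,6], [3,7], [3,8], [3,9], [4,9], [5,8], [6,7]

Hence C_0 ≅ Z^9, C_1 ≅ Z^12.

The boundary map ∂_1: C_1 → C_0 sends each edge [p,q] (with p < q) to q − p. For instance
  ∂[4,9] = [9] − [4].
The resulting 9×12 matrix has rank 8, and its Smith normal form has invariant factors (1,1,1,1,1,1,1,1).

Reading off H_k = ker ∂_k / im ∂_{k+1}:

  H_0: rank C_0 − rank ∂_1 = 9 − 8 = 1, and the invariant factors of ∂_1 are all 1, so H_0 = Z.
  H_1: rank ker ∂_1 − rank ∂_2 = (12 − 8) − 0 = 4, and there is no ∂_2, so H_1 = Z^4.

(K is a triangulation of a wedge of 4 circles.)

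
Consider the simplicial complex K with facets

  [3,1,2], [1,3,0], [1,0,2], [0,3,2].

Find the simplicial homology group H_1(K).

H_1 ≅ 0.

K has 4 vertices, 6 edges, 4 triangles.
rank ∂_1 = 3, rank ∂_2 = 3 ⇒ b_1 = 6 − 3 − 3 = 0; all invariant factors of ∂_2 are 1 so no torsion. So H_1 ≅ 0.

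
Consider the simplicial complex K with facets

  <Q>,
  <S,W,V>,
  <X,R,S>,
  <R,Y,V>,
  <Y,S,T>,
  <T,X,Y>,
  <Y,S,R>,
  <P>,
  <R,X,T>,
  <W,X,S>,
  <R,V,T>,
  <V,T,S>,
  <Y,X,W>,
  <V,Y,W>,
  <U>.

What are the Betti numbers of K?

b_0 = 4, b_1 = 0, b_2 = 0.

We work with the vertex ordering P < Q < R < S < T < U < V < W < X < Y. The simplices of K, each written with vertices in increasing order, are:

  0-simplices (10): P, Q, R, S, T, U, V, W, X, Y
  1-simplices (18): RS, RT, RV, RX, RY, ST, SV, SW, SX, SY, TV, TX, TY, VW, VY, WX, WY, XY
  2-simplices (12): RSX, RSY, RTV, RTX, RVY, STV, STY, SVW, SWX, TXY, VWY, WXY

Hence C_0 ≅ Z^10, C_1 ≅ Z^18, C_2 ≅ Z^12.

∂_1: C_1 → C_0 is given by ∂[p,q] = [q] − [p]. For instance
  ∂RT = T − R.
The 10×18 boundary matrix has rank 6 and Smith normal form diag(1,1,1,1,1,1).

∂_2: C_2 → C_1 acts by ∂[p,q,r] = [q,r] − [p,r] + [p,q]. For instance
  ∂RTX = TX − RX + RT,
  ∂TXY = XY − TY + TX.
This gives a 18×12 integer matrix of rank 12; reducing to Smith normal form yields diagonal entries (1,1,1,1,1,1,1,1,1,1,1,2).

From H_k ≅ ker(∂_k) / im(∂_{k+1}) we obtain:

  H_0: rank C_0 − rank ∂_1 = 10 − 6 = 4, and the invariant factors of ∂_1 are all 1, so H_0 = Z^4.
  H_1: rank ker ∂_1 − rank ∂_2 = (18 − 6) − 12 = 0, and ∂_2 has invariant factor 2 > 1, so H_1 = Z/2.
  H_2: rank ker ∂_2 − rank ∂_3 = (12 − 12) − 0 = 0, and there is no ∂_3, so H_2 = 0.

As a check, the Euler characteristic is 10 − 18 + 12 = 4, which agrees with 4 − 0 + 0 = 4.

Hence the Betti numbers are b_0 = 4, b_1 = 0, b_2 = 0.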